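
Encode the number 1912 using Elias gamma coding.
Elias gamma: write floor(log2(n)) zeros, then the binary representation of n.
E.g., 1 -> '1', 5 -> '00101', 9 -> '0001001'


num_bits = floor(log2(1912)) + 1 = 11
leading_zeros = num_bits - 1 = 10
binary(1912) = 11101111000

Elias gamma(1912) = '0000000000' + '11101111000' = 000000000011101111000 (21 bits)


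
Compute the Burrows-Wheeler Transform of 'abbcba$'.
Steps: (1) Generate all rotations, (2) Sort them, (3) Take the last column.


Rotations (sorted):
  0: $abbcba -> last char: a
  1: a$abbcb -> last char: b
  2: abbcba$ -> last char: $
  3: ba$abbc -> last char: c
  4: bbcba$a -> last char: a
  5: bcba$ab -> last char: b
  6: cba$abb -> last char: b


BWT = ab$cabb


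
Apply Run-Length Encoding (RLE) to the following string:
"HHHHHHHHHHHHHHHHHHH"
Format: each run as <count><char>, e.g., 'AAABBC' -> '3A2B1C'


Scanning runs left to right:
  i=0: run of 'H' x 19 -> '19H'

RLE = 19H


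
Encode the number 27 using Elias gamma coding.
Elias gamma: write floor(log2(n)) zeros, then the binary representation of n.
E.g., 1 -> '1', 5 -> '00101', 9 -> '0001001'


num_bits = floor(log2(27)) + 1 = 5
leading_zeros = num_bits - 1 = 4
binary(27) = 11011

Elias gamma(27) = '0000' + '11011' = 000011011 (9 bits)


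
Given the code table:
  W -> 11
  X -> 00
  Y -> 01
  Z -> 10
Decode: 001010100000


Decoding:
00 -> X
10 -> Z
10 -> Z
10 -> Z
00 -> X
00 -> X


Result: XZZZXX


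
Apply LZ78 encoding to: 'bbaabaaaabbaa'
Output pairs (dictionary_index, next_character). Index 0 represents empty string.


LZ78 encoding steps:
Dictionary: {0: ''}
Step 1: w='' (idx 0), next='b' -> output (0, 'b'), add 'b' as idx 1
Step 2: w='b' (idx 1), next='a' -> output (1, 'a'), add 'ba' as idx 2
Step 3: w='' (idx 0), next='a' -> output (0, 'a'), add 'a' as idx 3
Step 4: w='ba' (idx 2), next='a' -> output (2, 'a'), add 'baa' as idx 4
Step 5: w='a' (idx 3), next='a' -> output (3, 'a'), add 'aa' as idx 5
Step 6: w='b' (idx 1), next='b' -> output (1, 'b'), add 'bb' as idx 6
Step 7: w='aa' (idx 5), end of input -> output (5, '')


Encoded: [(0, 'b'), (1, 'a'), (0, 'a'), (2, 'a'), (3, 'a'), (1, 'b'), (5, '')]


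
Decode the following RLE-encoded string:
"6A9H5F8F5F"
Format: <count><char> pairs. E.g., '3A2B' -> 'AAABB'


Expanding each <count><char> pair:
  6A -> 'AAAAAA'
  9H -> 'HHHHHHHHH'
  5F -> 'FFFFF'
  8F -> 'FFFFFFFF'
  5F -> 'FFFFF'

Decoded = AAAAAAHHHHHHHHHFFFFFFFFFFFFFFFFFF


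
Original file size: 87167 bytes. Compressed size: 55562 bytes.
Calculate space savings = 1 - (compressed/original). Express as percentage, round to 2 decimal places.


ratio = compressed/original = 55562/87167 = 0.63742
savings = 1 - ratio = 1 - 0.63742 = 0.36258
as a percentage: 0.36258 * 100 = 36.26%

Space savings = 1 - 55562/87167 = 36.26%


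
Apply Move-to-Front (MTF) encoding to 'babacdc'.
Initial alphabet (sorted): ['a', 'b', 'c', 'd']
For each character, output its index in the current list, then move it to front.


MTF encoding:
'b': index 1 in ['a', 'b', 'c', 'd'] -> ['b', 'a', 'c', 'd']
'a': index 1 in ['b', 'a', 'c', 'd'] -> ['a', 'b', 'c', 'd']
'b': index 1 in ['a', 'b', 'c', 'd'] -> ['b', 'a', 'c', 'd']
'a': index 1 in ['b', 'a', 'c', 'd'] -> ['a', 'b', 'c', 'd']
'c': index 2 in ['a', 'b', 'c', 'd'] -> ['c', 'a', 'b', 'd']
'd': index 3 in ['c', 'a', 'b', 'd'] -> ['d', 'c', 'a', 'b']
'c': index 1 in ['d', 'c', 'a', 'b'] -> ['c', 'd', 'a', 'b']


Output: [1, 1, 1, 1, 2, 3, 1]


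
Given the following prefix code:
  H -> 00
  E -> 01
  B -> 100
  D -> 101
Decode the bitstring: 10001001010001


Decoding step by step:
Bits 100 -> B
Bits 01 -> E
Bits 00 -> H
Bits 101 -> D
Bits 00 -> H
Bits 01 -> E


Decoded message: BEHDHE


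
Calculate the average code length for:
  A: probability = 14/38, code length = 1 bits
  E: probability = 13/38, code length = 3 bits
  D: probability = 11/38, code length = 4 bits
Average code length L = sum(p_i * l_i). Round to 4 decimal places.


Weighted contributions p_i * l_i:
  A: (14/38) * 1 = 14/38
  E: (13/38) * 3 = 39/38
  D: (11/38) * 4 = 44/38
Sum = (14 + 39 + 44)/38 = 97/38

L = 97/38 = 2.5526 bits/symbol


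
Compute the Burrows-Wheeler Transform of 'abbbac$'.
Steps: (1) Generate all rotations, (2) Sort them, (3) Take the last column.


Rotations (sorted):
  0: $abbbac -> last char: c
  1: abbbac$ -> last char: $
  2: ac$abbb -> last char: b
  3: bac$abb -> last char: b
  4: bbac$ab -> last char: b
  5: bbbac$a -> last char: a
  6: c$abbba -> last char: a


BWT = c$bbbaa


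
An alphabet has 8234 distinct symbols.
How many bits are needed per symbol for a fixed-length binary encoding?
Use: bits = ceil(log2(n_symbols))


log2(8234) = 13.0074
Bracket: 2^13 = 8192 < 8234 <= 2^14 = 16384
So ceil(log2(8234)) = 14

bits = ceil(log2(8234)) = ceil(13.0074) = 14 bits


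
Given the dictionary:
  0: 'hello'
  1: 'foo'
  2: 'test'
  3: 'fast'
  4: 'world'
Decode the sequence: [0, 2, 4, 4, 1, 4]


Look up each index in the dictionary:
  0 -> 'hello'
  2 -> 'test'
  4 -> 'world'
  4 -> 'world'
  1 -> 'foo'
  4 -> 'world'

Decoded: "hello test world world foo world"


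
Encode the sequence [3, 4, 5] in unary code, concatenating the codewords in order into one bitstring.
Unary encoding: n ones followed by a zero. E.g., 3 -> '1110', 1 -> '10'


Encode each number as n ones followed by a terminating 0:
  3 -> 1110 (4 bits)
  4 -> 11110 (5 bits)
  5 -> 111110 (6 bits)
Total length = 4 + 5 + 6 = 15 bits.

Unary([3, 4, 5]) = 111011110111110 (15 bits)


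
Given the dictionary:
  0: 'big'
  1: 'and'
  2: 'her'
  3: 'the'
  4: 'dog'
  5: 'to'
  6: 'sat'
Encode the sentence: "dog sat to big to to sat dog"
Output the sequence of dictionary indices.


Look up each word in the dictionary:
  'dog' -> 4
  'sat' -> 6
  'to' -> 5
  'big' -> 0
  'to' -> 5
  'to' -> 5
  'sat' -> 6
  'dog' -> 4

Encoded: [4, 6, 5, 0, 5, 5, 6, 4]


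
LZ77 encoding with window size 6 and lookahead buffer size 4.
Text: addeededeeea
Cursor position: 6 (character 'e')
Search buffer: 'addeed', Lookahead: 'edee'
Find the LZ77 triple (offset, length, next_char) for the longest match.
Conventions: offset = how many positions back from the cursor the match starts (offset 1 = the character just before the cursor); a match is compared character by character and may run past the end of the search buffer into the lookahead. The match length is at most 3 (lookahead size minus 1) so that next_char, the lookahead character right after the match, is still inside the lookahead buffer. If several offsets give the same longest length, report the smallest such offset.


Try each offset into the search buffer:
  offset=1 (pos 5, char 'd'): match length 0
  offset=2 (pos 4, char 'e'): match length 3
  offset=3 (pos 3, char 'e'): match length 1
  offset=4 (pos 2, char 'd'): match length 0
  offset=5 (pos 1, char 'd'): match length 0
  offset=6 (pos 0, char 'a'): match length 0
Longest match has length 3 at offset 2.
next_char = character at position 6 + 3 = 9 -> 'e'

Best match: offset=2, length=3 (matching 'ede' starting at position 4)
LZ77 triple: (2, 3, 'e')


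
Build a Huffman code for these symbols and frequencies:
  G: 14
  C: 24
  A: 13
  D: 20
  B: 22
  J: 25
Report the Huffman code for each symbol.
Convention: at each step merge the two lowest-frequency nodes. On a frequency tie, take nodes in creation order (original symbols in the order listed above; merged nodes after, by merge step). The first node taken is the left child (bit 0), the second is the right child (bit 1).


Huffman tree construction:
Step 1: Merge A(13) + G(14) = 27
Step 2: Merge D(20) + B(22) = 42
Step 3: Merge C(24) + J(25) = 49
Step 4: Merge (A+G)(27) + (D+B)(42) = 69
Step 5: Merge (C+J)(49) + ((A+G)+(D+B))(69) = 118
Read each symbol's code off the tree from the root (left child = 0, right child = 1).

Codes:
  G: 101 (length 3)
  C: 00 (length 2)
  A: 100 (length 3)
  D: 110 (length 3)
  B: 111 (length 3)
  J: 01 (length 2)
Average code length: 305/118 = 2.5847 bits/symbol


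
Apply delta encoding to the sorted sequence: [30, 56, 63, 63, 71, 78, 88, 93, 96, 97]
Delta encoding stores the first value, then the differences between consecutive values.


First value: 30
Deltas:
  56 - 30 = 26
  63 - 56 = 7
  63 - 63 = 0
  71 - 63 = 8
  78 - 71 = 7
  88 - 78 = 10
  93 - 88 = 5
  96 - 93 = 3
  97 - 96 = 1


Delta encoded: [30, 26, 7, 0, 8, 7, 10, 5, 3, 1]


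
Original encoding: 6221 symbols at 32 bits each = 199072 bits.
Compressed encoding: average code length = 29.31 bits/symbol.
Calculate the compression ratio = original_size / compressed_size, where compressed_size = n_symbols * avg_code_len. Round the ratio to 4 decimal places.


original_size = n_symbols * orig_bits = 6221 * 32 = 199072 bits
compressed_size = n_symbols * avg_code_len = 6221 * 29.31 = 182337.51 bits
ratio = original_size / compressed_size = 199072 / 182337.51 = 1.0918

Compression ratio = 1.0918


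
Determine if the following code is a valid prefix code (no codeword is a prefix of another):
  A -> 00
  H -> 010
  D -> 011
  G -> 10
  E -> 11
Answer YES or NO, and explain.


Checking each pair (does one codeword prefix another?):
  A='00' vs H='010': no prefix
  A='00' vs D='011': no prefix
  A='00' vs G='10': no prefix
  A='00' vs E='11': no prefix
  H='010' vs A='00': no prefix
  H='010' vs D='011': no prefix
  H='010' vs G='10': no prefix
  H='010' vs E='11': no prefix
  D='011' vs A='00': no prefix
  D='011' vs H='010': no prefix
  D='011' vs G='10': no prefix
  D='011' vs E='11': no prefix
  G='10' vs A='00': no prefix
  G='10' vs H='010': no prefix
  G='10' vs D='011': no prefix
  G='10' vs E='11': no prefix
  E='11' vs A='00': no prefix
  E='11' vs H='010': no prefix
  E='11' vs D='011': no prefix
  E='11' vs G='10': no prefix
No violation found over all pairs.

YES -- this is a valid prefix code. No codeword is a prefix of any other codeword.


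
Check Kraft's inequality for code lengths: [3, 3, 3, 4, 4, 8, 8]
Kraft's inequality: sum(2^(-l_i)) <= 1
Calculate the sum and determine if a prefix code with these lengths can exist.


Sum = 2^(-3) + 2^(-3) + 2^(-3) + 2^(-4) + 2^(-4) + 2^(-8) + 2^(-8)
    = 0.125 + 0.125 + 0.125 + 0.0625 + 0.0625 + 0.00390625 + 0.00390625
    = 130/256 = 0.5078125
Since 0.5078125 <= 1, Kraft's inequality IS satisfied.
A prefix code with these lengths CAN exist.

Kraft sum = 0.5078125. Satisfied.


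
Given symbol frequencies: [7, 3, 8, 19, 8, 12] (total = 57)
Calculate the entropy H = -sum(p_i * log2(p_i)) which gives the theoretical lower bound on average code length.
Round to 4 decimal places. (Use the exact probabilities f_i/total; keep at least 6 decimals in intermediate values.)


Per-symbol terms -p_i * log2(p_i) with p_i = f_i/57:
  p = 7/57 = 0.122807: log2(p) = -3.025535, -p*log2(p) = 0.371557
  p = 3/57 = 0.052632: log2(p) = -4.247928, -p*log2(p) = 0.223575
  p = 8/57 = 0.140351: log2(p) = -2.832890, -p*log2(p) = 0.397599
  p = 19/57 = 0.333333: log2(p) = -1.584963, -p*log2(p) = 0.528321
  p = 8/57 = 0.140351: log2(p) = -2.832890, -p*log2(p) = 0.397599
  p = 12/57 = 0.210526: log2(p) = -2.247928, -p*log2(p) = 0.473248
H = 0.371557 + 0.223575 + 0.397599 + 0.528321 + 0.397599 + 0.473248 = 2.391899

H = 2.3919 bits/symbol


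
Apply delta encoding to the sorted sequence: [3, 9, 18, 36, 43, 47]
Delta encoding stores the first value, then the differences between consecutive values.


First value: 3
Deltas:
  9 - 3 = 6
  18 - 9 = 9
  36 - 18 = 18
  43 - 36 = 7
  47 - 43 = 4


Delta encoded: [3, 6, 9, 18, 7, 4]


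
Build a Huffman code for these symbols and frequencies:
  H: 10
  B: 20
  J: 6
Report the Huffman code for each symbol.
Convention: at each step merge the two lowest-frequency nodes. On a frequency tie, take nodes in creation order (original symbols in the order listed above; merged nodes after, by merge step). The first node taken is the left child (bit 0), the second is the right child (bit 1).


Huffman tree construction:
Step 1: Merge J(6) + H(10) = 16
Step 2: Merge (J+H)(16) + B(20) = 36
Read each symbol's code off the tree from the root (left child = 0, right child = 1).

Codes:
  H: 01 (length 2)
  B: 1 (length 1)
  J: 00 (length 2)
Average code length: 52/36 = 1.4444 bits/symbol


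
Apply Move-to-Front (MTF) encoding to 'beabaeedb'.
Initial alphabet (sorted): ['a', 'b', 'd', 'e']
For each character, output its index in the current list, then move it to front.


MTF encoding:
'b': index 1 in ['a', 'b', 'd', 'e'] -> ['b', 'a', 'd', 'e']
'e': index 3 in ['b', 'a', 'd', 'e'] -> ['e', 'b', 'a', 'd']
'a': index 2 in ['e', 'b', 'a', 'd'] -> ['a', 'e', 'b', 'd']
'b': index 2 in ['a', 'e', 'b', 'd'] -> ['b', 'a', 'e', 'd']
'a': index 1 in ['b', 'a', 'e', 'd'] -> ['a', 'b', 'e', 'd']
'e': index 2 in ['a', 'b', 'e', 'd'] -> ['e', 'a', 'b', 'd']
'e': index 0 in ['e', 'a', 'b', 'd'] -> ['e', 'a', 'b', 'd']
'd': index 3 in ['e', 'a', 'b', 'd'] -> ['d', 'e', 'a', 'b']
'b': index 3 in ['d', 'e', 'a', 'b'] -> ['b', 'd', 'e', 'a']


Output: [1, 3, 2, 2, 1, 2, 0, 3, 3]


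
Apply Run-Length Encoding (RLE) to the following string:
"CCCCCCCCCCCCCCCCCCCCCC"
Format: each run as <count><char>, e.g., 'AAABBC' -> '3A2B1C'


Scanning runs left to right:
  i=0: run of 'C' x 22 -> '22C'

RLE = 22C


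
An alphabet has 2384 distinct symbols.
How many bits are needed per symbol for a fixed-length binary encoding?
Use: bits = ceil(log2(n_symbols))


log2(2384) = 11.2192
Bracket: 2^11 = 2048 < 2384 <= 2^12 = 4096
So ceil(log2(2384)) = 12

bits = ceil(log2(2384)) = ceil(11.2192) = 12 bits


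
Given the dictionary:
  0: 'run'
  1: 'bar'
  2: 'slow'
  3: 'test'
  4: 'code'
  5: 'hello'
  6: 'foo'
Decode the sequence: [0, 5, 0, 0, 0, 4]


Look up each index in the dictionary:
  0 -> 'run'
  5 -> 'hello'
  0 -> 'run'
  0 -> 'run'
  0 -> 'run'
  4 -> 'code'

Decoded: "run hello run run run code"


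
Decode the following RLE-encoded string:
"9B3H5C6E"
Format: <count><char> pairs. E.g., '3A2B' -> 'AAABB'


Expanding each <count><char> pair:
  9B -> 'BBBBBBBBB'
  3H -> 'HHH'
  5C -> 'CCCCC'
  6E -> 'EEEEEE'

Decoded = BBBBBBBBBHHHCCCCCEEEEEE


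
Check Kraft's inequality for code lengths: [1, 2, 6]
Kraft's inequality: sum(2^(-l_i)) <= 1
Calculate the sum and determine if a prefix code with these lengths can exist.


Sum = 2^(-1) + 2^(-2) + 2^(-6)
    = 0.5 + 0.25 + 0.015625
    = 49/64 = 0.765625
Since 0.765625 <= 1, Kraft's inequality IS satisfied.
A prefix code with these lengths CAN exist.

Kraft sum = 0.765625. Satisfied.


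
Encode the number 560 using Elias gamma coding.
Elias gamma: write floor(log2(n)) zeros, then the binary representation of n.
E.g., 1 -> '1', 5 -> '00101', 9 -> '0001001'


num_bits = floor(log2(560)) + 1 = 10
leading_zeros = num_bits - 1 = 9
binary(560) = 1000110000

Elias gamma(560) = '000000000' + '1000110000' = 0000000001000110000 (19 bits)


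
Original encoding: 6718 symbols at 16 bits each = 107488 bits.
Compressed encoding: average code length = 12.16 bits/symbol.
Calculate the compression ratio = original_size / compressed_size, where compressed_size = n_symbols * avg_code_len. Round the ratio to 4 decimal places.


original_size = n_symbols * orig_bits = 6718 * 16 = 107488 bits
compressed_size = n_symbols * avg_code_len = 6718 * 12.16 = 81690.88 bits
ratio = original_size / compressed_size = 107488 / 81690.88 = 1.3158

Compression ratio = 1.3158


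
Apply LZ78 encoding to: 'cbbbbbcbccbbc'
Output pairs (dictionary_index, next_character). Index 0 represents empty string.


LZ78 encoding steps:
Dictionary: {0: ''}
Step 1: w='' (idx 0), next='c' -> output (0, 'c'), add 'c' as idx 1
Step 2: w='' (idx 0), next='b' -> output (0, 'b'), add 'b' as idx 2
Step 3: w='b' (idx 2), next='b' -> output (2, 'b'), add 'bb' as idx 3
Step 4: w='bb' (idx 3), next='c' -> output (3, 'c'), add 'bbc' as idx 4
Step 5: w='b' (idx 2), next='c' -> output (2, 'c'), add 'bc' as idx 5
Step 6: w='c' (idx 1), next='b' -> output (1, 'b'), add 'cb' as idx 6
Step 7: w='bc' (idx 5), end of input -> output (5, '')


Encoded: [(0, 'c'), (0, 'b'), (2, 'b'), (3, 'c'), (2, 'c'), (1, 'b'), (5, '')]


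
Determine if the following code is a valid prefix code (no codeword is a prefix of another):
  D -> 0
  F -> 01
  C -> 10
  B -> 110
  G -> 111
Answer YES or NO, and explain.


Checking each pair (does one codeword prefix another?):
  D='0' vs F='01': prefix -- VIOLATION

NO -- this is NOT a valid prefix code. D (0) is a prefix of F (01).


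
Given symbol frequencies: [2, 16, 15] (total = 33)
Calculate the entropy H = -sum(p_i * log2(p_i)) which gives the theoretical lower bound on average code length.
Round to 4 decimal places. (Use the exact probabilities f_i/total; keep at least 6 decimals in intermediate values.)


Per-symbol terms -p_i * log2(p_i) with p_i = f_i/33:
  p = 2/33 = 0.060606: log2(p) = -4.044394, -p*log2(p) = 0.245115
  p = 16/33 = 0.484848: log2(p) = -1.044394, -p*log2(p) = 0.506373
  p = 15/33 = 0.454545: log2(p) = -1.137504, -p*log2(p) = 0.517047
H = 0.245115 + 0.506373 + 0.517047 = 1.268535

H = 1.2685 bits/symbol


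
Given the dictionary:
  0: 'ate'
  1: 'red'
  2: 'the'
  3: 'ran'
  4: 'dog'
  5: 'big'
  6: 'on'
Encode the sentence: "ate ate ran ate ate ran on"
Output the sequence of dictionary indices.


Look up each word in the dictionary:
  'ate' -> 0
  'ate' -> 0
  'ran' -> 3
  'ate' -> 0
  'ate' -> 0
  'ran' -> 3
  'on' -> 6

Encoded: [0, 0, 3, 0, 0, 3, 6]


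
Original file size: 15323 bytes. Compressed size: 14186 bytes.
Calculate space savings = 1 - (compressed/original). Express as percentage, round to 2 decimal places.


ratio = compressed/original = 14186/15323 = 0.925798
savings = 1 - ratio = 1 - 0.925798 = 0.074202
as a percentage: 0.074202 * 100 = 7.42%

Space savings = 1 - 14186/15323 = 7.42%


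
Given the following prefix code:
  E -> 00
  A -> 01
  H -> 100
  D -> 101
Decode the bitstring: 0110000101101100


Decoding step by step:
Bits 01 -> A
Bits 100 -> H
Bits 00 -> E
Bits 101 -> D
Bits 101 -> D
Bits 100 -> H


Decoded message: AHEDDH


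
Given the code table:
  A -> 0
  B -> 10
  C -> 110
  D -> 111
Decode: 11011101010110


Decoding:
110 -> C
111 -> D
0 -> A
10 -> B
10 -> B
110 -> C


Result: CDABBC


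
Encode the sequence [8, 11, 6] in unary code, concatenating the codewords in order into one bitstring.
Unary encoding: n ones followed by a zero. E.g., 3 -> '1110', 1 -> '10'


Encode each number as n ones followed by a terminating 0:
  8 -> 111111110 (9 bits)
  11 -> 111111111110 (12 bits)
  6 -> 1111110 (7 bits)
Total length = 9 + 12 + 7 = 28 bits.

Unary([8, 11, 6]) = 1111111101111111111101111110 (28 bits)


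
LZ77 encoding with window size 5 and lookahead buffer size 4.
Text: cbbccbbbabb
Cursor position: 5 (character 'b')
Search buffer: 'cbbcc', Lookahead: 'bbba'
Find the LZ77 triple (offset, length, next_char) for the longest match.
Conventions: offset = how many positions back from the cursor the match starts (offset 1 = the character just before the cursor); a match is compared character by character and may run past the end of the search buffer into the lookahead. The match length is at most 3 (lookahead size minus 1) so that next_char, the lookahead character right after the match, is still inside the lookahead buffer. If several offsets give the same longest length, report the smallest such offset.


Try each offset into the search buffer:
  offset=1 (pos 4, char 'c'): match length 0
  offset=2 (pos 3, char 'c'): match length 0
  offset=3 (pos 2, char 'b'): match length 1
  offset=4 (pos 1, char 'b'): match length 2
  offset=5 (pos 0, char 'c'): match length 0
Longest match has length 2 at offset 4.
next_char = character at position 5 + 2 = 7 -> 'b'

Best match: offset=4, length=2 (matching 'bb' starting at position 1)
LZ77 triple: (4, 2, 'b')


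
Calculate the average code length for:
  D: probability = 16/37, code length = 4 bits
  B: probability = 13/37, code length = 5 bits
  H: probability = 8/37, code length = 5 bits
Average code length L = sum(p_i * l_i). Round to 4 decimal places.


Weighted contributions p_i * l_i:
  D: (16/37) * 4 = 64/37
  B: (13/37) * 5 = 65/37
  H: (8/37) * 5 = 40/37
Sum = (64 + 65 + 40)/37 = 169/37

L = 169/37 = 4.5676 bits/symbol


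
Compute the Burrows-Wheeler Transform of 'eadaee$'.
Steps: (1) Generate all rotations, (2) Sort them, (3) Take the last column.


Rotations (sorted):
  0: $eadaee -> last char: e
  1: adaee$e -> last char: e
  2: aee$ead -> last char: d
  3: daee$ea -> last char: a
  4: e$eadae -> last char: e
  5: eadaee$ -> last char: $
  6: ee$eada -> last char: a


BWT = eedae$a


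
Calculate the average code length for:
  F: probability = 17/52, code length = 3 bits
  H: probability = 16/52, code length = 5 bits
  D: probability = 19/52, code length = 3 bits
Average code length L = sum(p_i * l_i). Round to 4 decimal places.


Weighted contributions p_i * l_i:
  F: (17/52) * 3 = 51/52
  H: (16/52) * 5 = 80/52
  D: (19/52) * 3 = 57/52
Sum = (51 + 80 + 57)/52 = 188/52

L = 188/52 = 3.6154 bits/symbol


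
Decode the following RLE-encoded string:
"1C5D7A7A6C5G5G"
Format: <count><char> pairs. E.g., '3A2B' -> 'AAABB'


Expanding each <count><char> pair:
  1C -> 'C'
  5D -> 'DDDDD'
  7A -> 'AAAAAAA'
  7A -> 'AAAAAAA'
  6C -> 'CCCCCC'
  5G -> 'GGGGG'
  5G -> 'GGGGG'

Decoded = CDDDDDAAAAAAAAAAAAAACCCCCCGGGGGGGGGG


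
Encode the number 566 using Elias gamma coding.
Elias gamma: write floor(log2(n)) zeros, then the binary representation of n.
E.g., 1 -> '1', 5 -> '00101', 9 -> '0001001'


num_bits = floor(log2(566)) + 1 = 10
leading_zeros = num_bits - 1 = 9
binary(566) = 1000110110

Elias gamma(566) = '000000000' + '1000110110' = 0000000001000110110 (19 bits)


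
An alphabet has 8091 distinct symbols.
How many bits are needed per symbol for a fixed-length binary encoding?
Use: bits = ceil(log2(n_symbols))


log2(8091) = 12.9821
Bracket: 2^12 = 4096 < 8091 <= 2^13 = 8192
So ceil(log2(8091)) = 13

bits = ceil(log2(8091)) = ceil(12.9821) = 13 bits


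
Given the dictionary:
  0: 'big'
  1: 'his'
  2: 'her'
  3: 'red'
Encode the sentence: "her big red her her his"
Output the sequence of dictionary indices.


Look up each word in the dictionary:
  'her' -> 2
  'big' -> 0
  'red' -> 3
  'her' -> 2
  'her' -> 2
  'his' -> 1

Encoded: [2, 0, 3, 2, 2, 1]


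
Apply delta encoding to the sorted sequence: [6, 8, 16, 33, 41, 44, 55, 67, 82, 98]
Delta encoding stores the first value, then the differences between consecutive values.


First value: 6
Deltas:
  8 - 6 = 2
  16 - 8 = 8
  33 - 16 = 17
  41 - 33 = 8
  44 - 41 = 3
  55 - 44 = 11
  67 - 55 = 12
  82 - 67 = 15
  98 - 82 = 16


Delta encoded: [6, 2, 8, 17, 8, 3, 11, 12, 15, 16]


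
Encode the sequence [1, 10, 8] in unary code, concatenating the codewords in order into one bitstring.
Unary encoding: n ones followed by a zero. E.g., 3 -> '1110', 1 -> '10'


Encode each number as n ones followed by a terminating 0:
  1 -> 10 (2 bits)
  10 -> 11111111110 (11 bits)
  8 -> 111111110 (9 bits)
Total length = 2 + 11 + 9 = 22 bits.

Unary([1, 10, 8]) = 1011111111110111111110 (22 bits)


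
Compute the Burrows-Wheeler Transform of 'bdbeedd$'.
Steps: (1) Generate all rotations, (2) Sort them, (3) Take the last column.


Rotations (sorted):
  0: $bdbeedd -> last char: d
  1: bdbeedd$ -> last char: $
  2: beedd$bd -> last char: d
  3: d$bdbeed -> last char: d
  4: dbeedd$b -> last char: b
  5: dd$bdbee -> last char: e
  6: edd$bdbe -> last char: e
  7: eedd$bdb -> last char: b


BWT = d$ddbeeb


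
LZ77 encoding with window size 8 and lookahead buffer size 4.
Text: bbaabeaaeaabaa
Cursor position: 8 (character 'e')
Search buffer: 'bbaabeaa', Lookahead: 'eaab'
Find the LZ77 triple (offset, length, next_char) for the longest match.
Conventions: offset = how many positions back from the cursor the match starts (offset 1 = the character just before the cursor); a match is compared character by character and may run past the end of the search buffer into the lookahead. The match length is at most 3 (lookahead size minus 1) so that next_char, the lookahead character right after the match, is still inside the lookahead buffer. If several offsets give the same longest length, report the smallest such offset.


Try each offset into the search buffer:
  offset=1 (pos 7, char 'a'): match length 0
  offset=2 (pos 6, char 'a'): match length 0
  offset=3 (pos 5, char 'e'): match length 3
  offset=4 (pos 4, char 'b'): match length 0
  offset=5 (pos 3, char 'a'): match length 0
  offset=6 (pos 2, char 'a'): match length 0
  offset=7 (pos 1, char 'b'): match length 0
  offset=8 (pos 0, char 'b'): match length 0
Longest match has length 3 at offset 3.
next_char = character at position 8 + 3 = 11 -> 'b'

Best match: offset=3, length=3 (matching 'eaa' starting at position 5)
LZ77 triple: (3, 3, 'b')


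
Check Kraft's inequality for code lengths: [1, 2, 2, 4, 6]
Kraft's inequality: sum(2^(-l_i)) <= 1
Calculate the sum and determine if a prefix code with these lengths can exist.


Sum = 2^(-1) + 2^(-2) + 2^(-2) + 2^(-4) + 2^(-6)
    = 0.5 + 0.25 + 0.25 + 0.0625 + 0.015625
    = 69/64 = 1.078125
Since 1.078125 > 1, Kraft's inequality is NOT satisfied.
A prefix code with these lengths CANNOT exist.

Kraft sum = 1.078125. Not satisfied.


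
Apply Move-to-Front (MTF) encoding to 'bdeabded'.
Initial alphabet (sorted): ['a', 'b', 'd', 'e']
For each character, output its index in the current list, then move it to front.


MTF encoding:
'b': index 1 in ['a', 'b', 'd', 'e'] -> ['b', 'a', 'd', 'e']
'd': index 2 in ['b', 'a', 'd', 'e'] -> ['d', 'b', 'a', 'e']
'e': index 3 in ['d', 'b', 'a', 'e'] -> ['e', 'd', 'b', 'a']
'a': index 3 in ['e', 'd', 'b', 'a'] -> ['a', 'e', 'd', 'b']
'b': index 3 in ['a', 'e', 'd', 'b'] -> ['b', 'a', 'e', 'd']
'd': index 3 in ['b', 'a', 'e', 'd'] -> ['d', 'b', 'a', 'e']
'e': index 3 in ['d', 'b', 'a', 'e'] -> ['e', 'd', 'b', 'a']
'd': index 1 in ['e', 'd', 'b', 'a'] -> ['d', 'e', 'b', 'a']


Output: [1, 2, 3, 3, 3, 3, 3, 1]


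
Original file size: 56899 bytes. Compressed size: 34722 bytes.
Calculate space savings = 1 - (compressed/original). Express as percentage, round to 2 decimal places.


ratio = compressed/original = 34722/56899 = 0.610239
savings = 1 - ratio = 1 - 0.610239 = 0.389761
as a percentage: 0.389761 * 100 = 38.98%

Space savings = 1 - 34722/56899 = 38.98%


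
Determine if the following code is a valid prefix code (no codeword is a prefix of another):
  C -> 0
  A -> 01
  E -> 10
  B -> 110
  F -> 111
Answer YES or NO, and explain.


Checking each pair (does one codeword prefix another?):
  C='0' vs A='01': prefix -- VIOLATION

NO -- this is NOT a valid prefix code. C (0) is a prefix of A (01).


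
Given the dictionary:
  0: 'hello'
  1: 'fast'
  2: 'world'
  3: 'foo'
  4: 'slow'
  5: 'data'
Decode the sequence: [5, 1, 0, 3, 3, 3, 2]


Look up each index in the dictionary:
  5 -> 'data'
  1 -> 'fast'
  0 -> 'hello'
  3 -> 'foo'
  3 -> 'foo'
  3 -> 'foo'
  2 -> 'world'

Decoded: "data fast hello foo foo foo world"


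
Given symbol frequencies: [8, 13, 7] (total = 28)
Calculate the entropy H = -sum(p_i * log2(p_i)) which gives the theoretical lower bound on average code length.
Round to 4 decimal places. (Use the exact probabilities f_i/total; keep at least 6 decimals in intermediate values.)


Per-symbol terms -p_i * log2(p_i) with p_i = f_i/28:
  p = 8/28 = 0.285714: log2(p) = -1.807355, -p*log2(p) = 0.516387
  p = 13/28 = 0.464286: log2(p) = -1.106915, -p*log2(p) = 0.513925
  p = 7/28 = 0.250000: log2(p) = -2.000000, -p*log2(p) = 0.500000
H = 0.516387 + 0.513925 + 0.500000 = 1.530312

H = 1.5303 bits/symbol


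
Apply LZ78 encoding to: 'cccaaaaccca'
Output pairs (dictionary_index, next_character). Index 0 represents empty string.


LZ78 encoding steps:
Dictionary: {0: ''}
Step 1: w='' (idx 0), next='c' -> output (0, 'c'), add 'c' as idx 1
Step 2: w='c' (idx 1), next='c' -> output (1, 'c'), add 'cc' as idx 2
Step 3: w='' (idx 0), next='a' -> output (0, 'a'), add 'a' as idx 3
Step 4: w='a' (idx 3), next='a' -> output (3, 'a'), add 'aa' as idx 4
Step 5: w='a' (idx 3), next='c' -> output (3, 'c'), add 'ac' as idx 5
Step 6: w='cc' (idx 2), next='a' -> output (2, 'a'), add 'cca' as idx 6


Encoded: [(0, 'c'), (1, 'c'), (0, 'a'), (3, 'a'), (3, 'c'), (2, 'a')]


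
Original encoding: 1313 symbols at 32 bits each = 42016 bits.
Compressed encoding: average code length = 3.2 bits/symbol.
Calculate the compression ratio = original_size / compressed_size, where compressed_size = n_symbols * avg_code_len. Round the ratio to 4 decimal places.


original_size = n_symbols * orig_bits = 1313 * 32 = 42016 bits
compressed_size = n_symbols * avg_code_len = 1313 * 3.2 = 4201.6 bits
ratio = original_size / compressed_size = 42016 / 4201.6 = 10.0

Compression ratio = 10.0


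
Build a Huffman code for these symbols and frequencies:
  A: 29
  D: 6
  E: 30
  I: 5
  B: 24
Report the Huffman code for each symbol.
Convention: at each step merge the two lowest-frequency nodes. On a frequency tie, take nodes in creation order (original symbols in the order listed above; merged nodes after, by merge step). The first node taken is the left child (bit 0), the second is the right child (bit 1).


Huffman tree construction:
Step 1: Merge I(5) + D(6) = 11
Step 2: Merge (I+D)(11) + B(24) = 35
Step 3: Merge A(29) + E(30) = 59
Step 4: Merge ((I+D)+B)(35) + (A+E)(59) = 94
Read each symbol's code off the tree from the root (left child = 0, right child = 1).

Codes:
  A: 10 (length 2)
  D: 001 (length 3)
  E: 11 (length 2)
  I: 000 (length 3)
  B: 01 (length 2)
Average code length: 199/94 = 2.1170 bits/symbol


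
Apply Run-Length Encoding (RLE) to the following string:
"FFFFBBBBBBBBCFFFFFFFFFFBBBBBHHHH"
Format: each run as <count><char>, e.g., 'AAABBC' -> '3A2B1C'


Scanning runs left to right:
  i=0: run of 'F' x 4 -> '4F'
  i=4: run of 'B' x 8 -> '8B'
  i=12: run of 'C' x 1 -> '1C'
  i=13: run of 'F' x 10 -> '10F'
  i=23: run of 'B' x 5 -> '5B'
  i=28: run of 'H' x 4 -> '4H'

RLE = 4F8B1C10F5B4H


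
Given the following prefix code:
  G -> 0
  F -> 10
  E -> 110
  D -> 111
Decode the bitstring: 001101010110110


Decoding step by step:
Bits 0 -> G
Bits 0 -> G
Bits 110 -> E
Bits 10 -> F
Bits 10 -> F
Bits 110 -> E
Bits 110 -> E


Decoded message: GGEFFEE


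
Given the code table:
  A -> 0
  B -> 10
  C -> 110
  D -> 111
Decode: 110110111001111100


Decoding:
110 -> C
110 -> C
111 -> D
0 -> A
0 -> A
111 -> D
110 -> C
0 -> A


Result: CCDAADCA


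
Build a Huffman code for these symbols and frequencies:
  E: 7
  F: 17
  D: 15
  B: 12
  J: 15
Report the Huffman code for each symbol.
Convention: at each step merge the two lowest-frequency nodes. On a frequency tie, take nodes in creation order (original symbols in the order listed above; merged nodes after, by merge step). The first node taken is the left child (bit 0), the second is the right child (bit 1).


Huffman tree construction:
Step 1: Merge E(7) + B(12) = 19
Step 2: Merge D(15) + J(15) = 30
Step 3: Merge F(17) + (E+B)(19) = 36
Step 4: Merge (D+J)(30) + (F+(E+B))(36) = 66
Read each symbol's code off the tree from the root (left child = 0, right child = 1).

Codes:
  E: 110 (length 3)
  F: 10 (length 2)
  D: 00 (length 2)
  B: 111 (length 3)
  J: 01 (length 2)
Average code length: 151/66 = 2.2879 bits/symbol


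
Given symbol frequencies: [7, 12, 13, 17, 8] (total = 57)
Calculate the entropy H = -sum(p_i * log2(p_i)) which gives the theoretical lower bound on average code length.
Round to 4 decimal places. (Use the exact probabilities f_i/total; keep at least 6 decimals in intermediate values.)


Per-symbol terms -p_i * log2(p_i) with p_i = f_i/57:
  p = 7/57 = 0.122807: log2(p) = -3.025535, -p*log2(p) = 0.371557
  p = 12/57 = 0.210526: log2(p) = -2.247928, -p*log2(p) = 0.473248
  p = 13/57 = 0.228070: log2(p) = -2.132450, -p*log2(p) = 0.486348
  p = 17/57 = 0.298246: log2(p) = -1.745427, -p*log2(p) = 0.520566
  p = 8/57 = 0.140351: log2(p) = -2.832890, -p*log2(p) = 0.397599
H = 0.371557 + 0.473248 + 0.486348 + 0.520566 + 0.397599 = 2.249318

H = 2.2493 bits/symbol


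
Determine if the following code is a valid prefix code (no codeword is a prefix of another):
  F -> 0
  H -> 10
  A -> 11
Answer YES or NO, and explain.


Checking each pair (does one codeword prefix another?):
  F='0' vs H='10': no prefix
  F='0' vs A='11': no prefix
  H='10' vs F='0': no prefix
  H='10' vs A='11': no prefix
  A='11' vs F='0': no prefix
  A='11' vs H='10': no prefix
No violation found over all pairs.

YES -- this is a valid prefix code. No codeword is a prefix of any other codeword.


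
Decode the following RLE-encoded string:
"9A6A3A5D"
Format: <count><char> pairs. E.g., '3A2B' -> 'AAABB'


Expanding each <count><char> pair:
  9A -> 'AAAAAAAAA'
  6A -> 'AAAAAA'
  3A -> 'AAA'
  5D -> 'DDDDD'

Decoded = AAAAAAAAAAAAAAAAAADDDDD


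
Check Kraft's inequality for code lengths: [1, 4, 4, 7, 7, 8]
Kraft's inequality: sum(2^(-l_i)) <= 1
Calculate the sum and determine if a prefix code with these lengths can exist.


Sum = 2^(-1) + 2^(-4) + 2^(-4) + 2^(-7) + 2^(-7) + 2^(-8)
    = 0.5 + 0.0625 + 0.0625 + 0.0078125 + 0.0078125 + 0.00390625
    = 165/256 = 0.64453125
Since 0.64453125 <= 1, Kraft's inequality IS satisfied.
A prefix code with these lengths CAN exist.

Kraft sum = 0.64453125. Satisfied.


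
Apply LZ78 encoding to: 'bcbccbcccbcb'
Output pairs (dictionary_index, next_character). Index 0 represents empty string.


LZ78 encoding steps:
Dictionary: {0: ''}
Step 1: w='' (idx 0), next='b' -> output (0, 'b'), add 'b' as idx 1
Step 2: w='' (idx 0), next='c' -> output (0, 'c'), add 'c' as idx 2
Step 3: w='b' (idx 1), next='c' -> output (1, 'c'), add 'bc' as idx 3
Step 4: w='c' (idx 2), next='b' -> output (2, 'b'), add 'cb' as idx 4
Step 5: w='c' (idx 2), next='c' -> output (2, 'c'), add 'cc' as idx 5
Step 6: w='cb' (idx 4), next='c' -> output (4, 'c'), add 'cbc' as idx 6
Step 7: w='b' (idx 1), end of input -> output (1, '')


Encoded: [(0, 'b'), (0, 'c'), (1, 'c'), (2, 'b'), (2, 'c'), (4, 'c'), (1, '')]


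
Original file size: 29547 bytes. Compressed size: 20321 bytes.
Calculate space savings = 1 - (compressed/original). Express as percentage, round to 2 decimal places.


ratio = compressed/original = 20321/29547 = 0.687752
savings = 1 - ratio = 1 - 0.687752 = 0.312248
as a percentage: 0.312248 * 100 = 31.22%

Space savings = 1 - 20321/29547 = 31.22%


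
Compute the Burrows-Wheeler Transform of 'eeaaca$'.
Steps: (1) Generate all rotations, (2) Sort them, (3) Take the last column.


Rotations (sorted):
  0: $eeaaca -> last char: a
  1: a$eeaac -> last char: c
  2: aaca$ee -> last char: e
  3: aca$eea -> last char: a
  4: ca$eeaa -> last char: a
  5: eaaca$e -> last char: e
  6: eeaaca$ -> last char: $


BWT = aceaae$


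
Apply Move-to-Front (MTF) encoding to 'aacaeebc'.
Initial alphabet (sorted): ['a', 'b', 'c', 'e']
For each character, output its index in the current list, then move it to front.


MTF encoding:
'a': index 0 in ['a', 'b', 'c', 'e'] -> ['a', 'b', 'c', 'e']
'a': index 0 in ['a', 'b', 'c', 'e'] -> ['a', 'b', 'c', 'e']
'c': index 2 in ['a', 'b', 'c', 'e'] -> ['c', 'a', 'b', 'e']
'a': index 1 in ['c', 'a', 'b', 'e'] -> ['a', 'c', 'b', 'e']
'e': index 3 in ['a', 'c', 'b', 'e'] -> ['e', 'a', 'c', 'b']
'e': index 0 in ['e', 'a', 'c', 'b'] -> ['e', 'a', 'c', 'b']
'b': index 3 in ['e', 'a', 'c', 'b'] -> ['b', 'e', 'a', 'c']
'c': index 3 in ['b', 'e', 'a', 'c'] -> ['c', 'b', 'e', 'a']


Output: [0, 0, 2, 1, 3, 0, 3, 3]


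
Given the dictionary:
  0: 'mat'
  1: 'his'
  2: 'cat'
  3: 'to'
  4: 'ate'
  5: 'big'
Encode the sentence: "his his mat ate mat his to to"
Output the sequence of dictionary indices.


Look up each word in the dictionary:
  'his' -> 1
  'his' -> 1
  'mat' -> 0
  'ate' -> 4
  'mat' -> 0
  'his' -> 1
  'to' -> 3
  'to' -> 3

Encoded: [1, 1, 0, 4, 0, 1, 3, 3]


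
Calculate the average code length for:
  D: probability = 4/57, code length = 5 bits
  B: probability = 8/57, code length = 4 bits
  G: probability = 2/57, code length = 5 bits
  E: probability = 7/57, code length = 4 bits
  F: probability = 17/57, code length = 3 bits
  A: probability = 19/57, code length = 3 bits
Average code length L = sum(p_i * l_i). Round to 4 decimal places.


Weighted contributions p_i * l_i:
  D: (4/57) * 5 = 20/57
  B: (8/57) * 4 = 32/57
  G: (2/57) * 5 = 10/57
  E: (7/57) * 4 = 28/57
  F: (17/57) * 3 = 51/57
  A: (19/57) * 3 = 57/57
Sum = (20 + 32 + 10 + 28 + 51 + 57)/57 = 198/57

L = 198/57 = 3.4737 bits/symbol


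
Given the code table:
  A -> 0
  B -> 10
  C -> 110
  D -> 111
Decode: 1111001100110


Decoding:
111 -> D
10 -> B
0 -> A
110 -> C
0 -> A
110 -> C


Result: DBACAC


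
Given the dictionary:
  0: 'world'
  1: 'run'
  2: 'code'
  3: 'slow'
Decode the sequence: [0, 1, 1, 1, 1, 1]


Look up each index in the dictionary:
  0 -> 'world'
  1 -> 'run'
  1 -> 'run'
  1 -> 'run'
  1 -> 'run'
  1 -> 'run'

Decoded: "world run run run run run"


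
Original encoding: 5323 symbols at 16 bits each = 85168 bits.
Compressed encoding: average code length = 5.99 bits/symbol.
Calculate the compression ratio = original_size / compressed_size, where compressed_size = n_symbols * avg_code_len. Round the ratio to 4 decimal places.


original_size = n_symbols * orig_bits = 5323 * 16 = 85168 bits
compressed_size = n_symbols * avg_code_len = 5323 * 5.99 = 31884.77 bits
ratio = original_size / compressed_size = 85168 / 31884.77 = 2.6711

Compression ratio = 2.6711


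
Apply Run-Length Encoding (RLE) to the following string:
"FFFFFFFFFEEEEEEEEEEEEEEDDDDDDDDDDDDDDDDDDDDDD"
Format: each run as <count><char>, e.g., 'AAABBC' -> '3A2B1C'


Scanning runs left to right:
  i=0: run of 'F' x 9 -> '9F'
  i=9: run of 'E' x 14 -> '14E'
  i=23: run of 'D' x 22 -> '22D'

RLE = 9F14E22D


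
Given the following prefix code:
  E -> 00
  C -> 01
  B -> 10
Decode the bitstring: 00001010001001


Decoding step by step:
Bits 00 -> E
Bits 00 -> E
Bits 10 -> B
Bits 10 -> B
Bits 00 -> E
Bits 10 -> B
Bits 01 -> C


Decoded message: EEBBEBC


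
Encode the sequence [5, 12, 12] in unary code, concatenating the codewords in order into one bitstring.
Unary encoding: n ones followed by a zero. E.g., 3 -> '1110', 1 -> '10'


Encode each number as n ones followed by a terminating 0:
  5 -> 111110 (6 bits)
  12 -> 1111111111110 (13 bits)
  12 -> 1111111111110 (13 bits)
Total length = 6 + 13 + 13 = 32 bits.

Unary([5, 12, 12]) = 11111011111111111101111111111110 (32 bits)


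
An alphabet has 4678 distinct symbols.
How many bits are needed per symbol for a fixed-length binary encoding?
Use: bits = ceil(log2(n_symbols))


log2(4678) = 12.1917
Bracket: 2^12 = 4096 < 4678 <= 2^13 = 8192
So ceil(log2(4678)) = 13

bits = ceil(log2(4678)) = ceil(12.1917) = 13 bits


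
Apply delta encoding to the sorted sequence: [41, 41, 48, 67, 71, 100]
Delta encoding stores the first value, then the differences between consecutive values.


First value: 41
Deltas:
  41 - 41 = 0
  48 - 41 = 7
  67 - 48 = 19
  71 - 67 = 4
  100 - 71 = 29


Delta encoded: [41, 0, 7, 19, 4, 29]


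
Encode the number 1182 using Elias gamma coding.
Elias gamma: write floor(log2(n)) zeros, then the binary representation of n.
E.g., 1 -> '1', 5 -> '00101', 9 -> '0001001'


num_bits = floor(log2(1182)) + 1 = 11
leading_zeros = num_bits - 1 = 10
binary(1182) = 10010011110

Elias gamma(1182) = '0000000000' + '10010011110' = 000000000010010011110 (21 bits)


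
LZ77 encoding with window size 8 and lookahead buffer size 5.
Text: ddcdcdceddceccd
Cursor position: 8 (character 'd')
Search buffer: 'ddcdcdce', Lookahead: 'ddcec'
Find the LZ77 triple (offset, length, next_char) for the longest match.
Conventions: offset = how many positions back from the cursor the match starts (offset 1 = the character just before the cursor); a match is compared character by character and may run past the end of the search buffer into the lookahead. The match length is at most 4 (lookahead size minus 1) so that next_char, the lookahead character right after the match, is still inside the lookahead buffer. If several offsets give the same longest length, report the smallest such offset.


Try each offset into the search buffer:
  offset=1 (pos 7, char 'e'): match length 0
  offset=2 (pos 6, char 'c'): match length 0
  offset=3 (pos 5, char 'd'): match length 1
  offset=4 (pos 4, char 'c'): match length 0
  offset=5 (pos 3, char 'd'): match length 1
  offset=6 (pos 2, char 'c'): match length 0
  offset=7 (pos 1, char 'd'): match length 1
  offset=8 (pos 0, char 'd'): match length 3
Longest match has length 3 at offset 8.
next_char = character at position 8 + 3 = 11 -> 'e'

Best match: offset=8, length=3 (matching 'ddc' starting at position 0)
LZ77 triple: (8, 3, 'e')
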